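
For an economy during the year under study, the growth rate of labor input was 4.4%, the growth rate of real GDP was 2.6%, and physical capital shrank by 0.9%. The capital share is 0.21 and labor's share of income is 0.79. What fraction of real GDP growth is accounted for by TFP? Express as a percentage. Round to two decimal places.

-26.42%

Labor's share = 1 − 0.21 = 0.79.
Physical capital: 0.21 × (-0.9) = -0.189 pp.
Labor input: 0.79 × 4.4 = 3.476 pp.
TFP growth = 2.6 − 3.287 = -0.687%.
TFP share of growth = -0.687 / 2.6 × 100 = -26.4231%.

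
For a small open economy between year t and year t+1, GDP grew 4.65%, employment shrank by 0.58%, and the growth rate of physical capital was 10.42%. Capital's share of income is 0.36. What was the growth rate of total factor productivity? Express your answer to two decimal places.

1.27%

Labor's share = 1 − 0.36 = 0.64.
Physical capital: 0.36 × 10.42 = 3.7512 pp.
Employment: 0.64 × (-0.58) = -0.3712 pp.
TFP growth = 4.65 − 3.38 = 1.27%.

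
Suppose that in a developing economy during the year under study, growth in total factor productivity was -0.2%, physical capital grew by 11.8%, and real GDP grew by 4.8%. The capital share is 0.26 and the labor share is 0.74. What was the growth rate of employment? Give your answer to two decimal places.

2.61%

Labor's share = 1 − 0.26 = 0.74.
gY = gA + 0.26×11.8 + 0.74×g.
0.74×g = 4.8 + 0.2 − 3.068 = 1.932.
g = 1.932 / 0.74 = 2.6108%.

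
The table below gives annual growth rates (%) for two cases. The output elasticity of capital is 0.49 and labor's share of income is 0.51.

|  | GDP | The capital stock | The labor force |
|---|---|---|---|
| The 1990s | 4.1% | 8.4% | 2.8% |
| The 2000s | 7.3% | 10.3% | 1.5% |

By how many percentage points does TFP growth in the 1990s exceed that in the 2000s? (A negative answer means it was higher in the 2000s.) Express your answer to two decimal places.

-2.93 percentage points

Labor's share = 1 − 0.49 = 0.51.
The 1990s: TFP = 4.1 − 4.116 − 1.428 = -1.444%.
The 2000s: TFP = 7.3 − 5.047 − 0.765 = 1.488%.
Difference = -1.444 − (1.488) = -2.932 pp.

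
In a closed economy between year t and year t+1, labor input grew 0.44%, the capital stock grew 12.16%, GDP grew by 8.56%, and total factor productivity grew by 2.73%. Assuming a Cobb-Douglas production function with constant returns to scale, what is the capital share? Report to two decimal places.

The capital share is 0.46.

gY = gA + α·gK + (1−α)·gL, so gY − gA − gL = α(gK − gL).
8.56 − 2.73 − 0.44 = α × (12.16 − 0.44).
5.39 = 11.72 α, so α = 0.4599.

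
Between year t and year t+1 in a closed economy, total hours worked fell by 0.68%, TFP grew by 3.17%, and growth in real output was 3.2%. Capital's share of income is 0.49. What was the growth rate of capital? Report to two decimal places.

Capital growth was 0.77%.

Labor's share = 1 − 0.49 = 0.51.
gY = gA + 0.51×(-0.68) + 0.49×g.
0.49×g = 3.2 − 3.17 + 0.3468 = 0.3768.
g = 0.3768 / 0.49 = 0.769%.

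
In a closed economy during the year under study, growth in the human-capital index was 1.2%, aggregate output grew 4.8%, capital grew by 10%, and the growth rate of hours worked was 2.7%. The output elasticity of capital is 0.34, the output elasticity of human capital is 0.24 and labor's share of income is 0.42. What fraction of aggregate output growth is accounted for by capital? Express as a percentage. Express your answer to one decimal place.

Capital accounted for 70.8% of growth.

Capital contributed 0.34 × 10 = 3.4 pp.
Share of growth = 3.4 / 4.8 × 100 = 70.833%.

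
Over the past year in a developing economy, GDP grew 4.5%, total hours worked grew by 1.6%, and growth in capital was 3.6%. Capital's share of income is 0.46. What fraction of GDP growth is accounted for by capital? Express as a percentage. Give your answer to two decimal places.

Capital accounted for 36.80% of growth.

Capital contributed 0.46 × 3.6 = 1.656 pp.
Share of growth = 1.656 / 4.5 × 100 = 36.8%.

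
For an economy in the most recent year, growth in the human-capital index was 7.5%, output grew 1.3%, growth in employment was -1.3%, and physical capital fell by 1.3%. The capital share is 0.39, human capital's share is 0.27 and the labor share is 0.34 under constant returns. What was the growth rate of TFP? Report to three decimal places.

Labor's share = 1 − 0.39 − 0.27 = 0.34.
Physical capital: 0.39 × (-1.3) = -0.507 pp.
The human-capital index: 0.27 × 7.5 = 2.025 pp.
Employment: 0.34 × (-1.3) = -0.442 pp.
TFP growth = 1.3 − 1.076 = 0.224%.

TFP grew 0.224%.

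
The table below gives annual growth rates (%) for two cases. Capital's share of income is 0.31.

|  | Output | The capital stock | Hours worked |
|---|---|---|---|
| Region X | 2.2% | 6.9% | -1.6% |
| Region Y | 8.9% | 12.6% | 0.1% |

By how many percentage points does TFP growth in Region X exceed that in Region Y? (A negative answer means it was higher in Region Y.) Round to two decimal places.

-3.76 percentage points

Labor's share = 1 − 0.31 = 0.69.
Region X: TFP = 2.2 − 2.139 + 1.104 = 1.165%.
Region Y: TFP = 8.9 − 3.906 − 0.069 = 4.925%.
Difference = 1.165 − (4.925) = -3.76 pp.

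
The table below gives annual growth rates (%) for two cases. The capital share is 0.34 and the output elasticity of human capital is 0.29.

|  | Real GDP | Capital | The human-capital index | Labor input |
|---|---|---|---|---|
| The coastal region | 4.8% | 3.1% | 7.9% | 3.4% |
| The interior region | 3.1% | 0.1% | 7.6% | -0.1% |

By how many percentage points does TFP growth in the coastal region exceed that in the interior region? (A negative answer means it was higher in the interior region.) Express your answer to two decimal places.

-0.70 percentage points

Labor's share = 1 − 0.34 − 0.29 = 0.37.
The coastal region: TFP = 4.8 − 1.054 − 2.291 − 1.258 = 0.197%.
The interior region: TFP = 3.1 − 0.034 − 2.204 + 0.037 = 0.899%.
Difference = 0.197 − (0.899) = -0.702 pp.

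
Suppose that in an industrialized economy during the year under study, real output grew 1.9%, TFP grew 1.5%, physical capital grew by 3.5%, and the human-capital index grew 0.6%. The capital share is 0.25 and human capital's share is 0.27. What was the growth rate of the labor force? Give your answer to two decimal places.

Labor's share = 1 − 0.25 − 0.27 = 0.48.
gY = gA + 0.25×3.5 + 0.27×0.6 + 0.48×g.
0.48×g = 1.9 − 1.5 − 1.037 = -0.637.
g = -0.637 / 0.48 = -1.3271%.

-1.33%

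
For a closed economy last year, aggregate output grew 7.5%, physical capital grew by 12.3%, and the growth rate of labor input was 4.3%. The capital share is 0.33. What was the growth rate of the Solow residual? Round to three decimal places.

The Solow residual growth was 0.560%.

Labor's share = 1 − 0.33 = 0.67.
Physical capital: 0.33 × 12.3 = 4.059 pp.
Labor input: 0.67 × 4.3 = 2.881 pp.
TFP growth = 7.5 − 6.94 = 0.56%.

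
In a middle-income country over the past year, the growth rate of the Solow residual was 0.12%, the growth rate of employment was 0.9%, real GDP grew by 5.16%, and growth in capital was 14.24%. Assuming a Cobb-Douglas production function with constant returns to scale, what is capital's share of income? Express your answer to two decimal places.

Capital's share of income is 0.31.

gY = gA + α·gK + (1−α)·gL, so gY − gA − gL = α(gK − gL).
5.16 − 0.12 − 0.9 = α × (14.24 − 0.9).
4.14 = 13.34 α, so α = 0.3103.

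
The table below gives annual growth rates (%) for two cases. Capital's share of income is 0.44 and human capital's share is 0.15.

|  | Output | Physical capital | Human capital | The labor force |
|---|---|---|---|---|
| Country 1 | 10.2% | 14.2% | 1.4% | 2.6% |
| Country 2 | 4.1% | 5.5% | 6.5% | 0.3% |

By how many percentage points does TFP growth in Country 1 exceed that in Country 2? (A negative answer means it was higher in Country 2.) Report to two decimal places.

2.09 percentage points

Labor's share = 1 − 0.44 − 0.15 = 0.41.
Country 1: TFP = 10.2 − 6.248 − 0.21 − 1.066 = 2.676%.
Country 2: TFP = 4.1 − 2.42 − 0.975 − 0.123 = 0.582%.
Difference = 2.676 − (0.582) = 2.094 pp.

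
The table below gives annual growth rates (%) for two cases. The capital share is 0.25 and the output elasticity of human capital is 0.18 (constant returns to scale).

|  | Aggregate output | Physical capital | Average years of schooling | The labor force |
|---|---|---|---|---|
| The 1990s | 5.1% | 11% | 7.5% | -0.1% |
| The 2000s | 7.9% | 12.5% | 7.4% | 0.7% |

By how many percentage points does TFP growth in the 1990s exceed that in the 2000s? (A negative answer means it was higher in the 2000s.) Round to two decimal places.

-1.99 percentage points

Labor's share = 1 − 0.25 − 0.18 = 0.57.
The 1990s: TFP = 5.1 − 2.75 − 1.35 + 0.057 = 1.057%.
The 2000s: TFP = 7.9 − 3.125 − 1.332 − 0.399 = 3.044%.
Difference = 1.057 − (3.044) = -1.987 pp.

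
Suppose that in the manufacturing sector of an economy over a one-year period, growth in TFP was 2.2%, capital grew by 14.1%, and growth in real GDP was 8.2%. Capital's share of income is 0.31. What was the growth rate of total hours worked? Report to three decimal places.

Labor's share = 1 − 0.31 = 0.69.
gY = gA + 0.31×14.1 + 0.69×g.
0.69×g = 8.2 − 2.2 − 4.371 = 1.629.
g = 1.629 / 0.69 = 2.36087%.

Total hours worked grew 2.361%.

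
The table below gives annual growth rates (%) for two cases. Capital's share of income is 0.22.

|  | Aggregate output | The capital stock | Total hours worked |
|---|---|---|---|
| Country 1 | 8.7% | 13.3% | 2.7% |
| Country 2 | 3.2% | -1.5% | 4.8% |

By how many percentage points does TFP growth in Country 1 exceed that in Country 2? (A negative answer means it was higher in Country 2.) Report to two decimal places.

3.88 percentage points

Labor's share = 1 − 0.22 = 0.78.
Country 1: TFP = 8.7 − 2.926 − 2.106 = 3.668%.
Country 2: TFP = 3.2 + 0.33 − 3.744 = -0.214%.
Difference = 3.668 − (-0.214) = 3.882 pp.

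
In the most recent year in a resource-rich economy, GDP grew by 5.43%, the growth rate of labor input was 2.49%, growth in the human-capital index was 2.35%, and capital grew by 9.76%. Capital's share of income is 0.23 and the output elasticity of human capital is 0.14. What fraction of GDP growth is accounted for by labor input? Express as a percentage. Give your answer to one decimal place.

Labor input accounted for 28.9% of growth.

Labor's share = 1 − 0.23 − 0.14 = 0.63.
Labor input contributed 0.63 × 2.49 = 1.5687 pp.
Share of growth = 1.5687 / 5.43 × 100 = 28.89%.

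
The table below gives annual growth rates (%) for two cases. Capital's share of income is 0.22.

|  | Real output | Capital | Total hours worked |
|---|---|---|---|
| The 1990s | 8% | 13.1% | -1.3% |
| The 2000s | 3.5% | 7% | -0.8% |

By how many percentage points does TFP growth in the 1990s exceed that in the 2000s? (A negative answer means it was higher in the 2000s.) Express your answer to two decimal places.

Labor's share = 1 − 0.22 = 0.78.
The 1990s: TFP = 8 − 2.882 + 1.014 = 6.132%.
The 2000s: TFP = 3.5 − 1.54 + 0.624 = 2.584%.
Difference = 6.132 − (2.584) = 3.548 pp.

3.55 percentage points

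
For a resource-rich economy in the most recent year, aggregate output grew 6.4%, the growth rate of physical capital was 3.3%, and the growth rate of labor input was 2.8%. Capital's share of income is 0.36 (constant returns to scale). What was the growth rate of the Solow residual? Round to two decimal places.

Labor's share = 1 − 0.36 = 0.64.
Physical capital: 0.36 × 3.3 = 1.188 pp.
Labor input: 0.64 × 2.8 = 1.792 pp.
TFP growth = 6.4 − 2.98 = 3.42%.

The Solow residual grew 3.42%.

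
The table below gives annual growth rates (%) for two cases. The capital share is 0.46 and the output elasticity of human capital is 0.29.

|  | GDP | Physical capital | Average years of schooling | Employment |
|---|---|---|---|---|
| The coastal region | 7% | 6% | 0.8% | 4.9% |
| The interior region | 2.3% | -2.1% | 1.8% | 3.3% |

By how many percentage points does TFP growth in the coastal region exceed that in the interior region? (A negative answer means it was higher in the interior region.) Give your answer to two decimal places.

Labor's share = 1 − 0.46 − 0.29 = 0.25.
The coastal region: TFP = 7 − 2.76 − 0.232 − 1.225 = 2.783%.
The interior region: TFP = 2.3 + 0.966 − 0.522 − 0.825 = 1.919%.
Difference = 2.783 − (1.919) = 0.864 pp.

0.86 percentage points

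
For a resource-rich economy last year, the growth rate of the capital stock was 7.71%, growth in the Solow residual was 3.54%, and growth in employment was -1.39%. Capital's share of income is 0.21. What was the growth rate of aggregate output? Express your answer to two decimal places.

4.06%

Labor's share = 1 − 0.21 = 0.79.
The capital stock: 0.21 × 7.71 = 1.6191 pp.
Employment: 0.79 × (-1.39) = -1.0981 pp.
Output growth = 3.54 + 0.521 = 4.061%.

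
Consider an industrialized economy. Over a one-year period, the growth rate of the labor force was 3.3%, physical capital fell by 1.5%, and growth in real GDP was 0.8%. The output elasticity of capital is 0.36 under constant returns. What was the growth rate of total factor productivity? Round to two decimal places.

-0.77%

Labor's share = 1 − 0.36 = 0.64.
Physical capital: 0.36 × (-1.5) = -0.54 pp.
The labor force: 0.64 × 3.3 = 2.112 pp.
TFP growth = 0.8 − 1.572 = -0.772%.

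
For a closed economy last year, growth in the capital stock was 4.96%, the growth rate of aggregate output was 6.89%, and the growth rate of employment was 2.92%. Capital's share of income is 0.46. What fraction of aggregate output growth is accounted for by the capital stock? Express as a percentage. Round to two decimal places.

33.11%

The capital stock contributed 0.46 × 4.96 = 2.2816 pp.
Share of growth = 2.2816 / 6.89 × 100 = 33.1147%.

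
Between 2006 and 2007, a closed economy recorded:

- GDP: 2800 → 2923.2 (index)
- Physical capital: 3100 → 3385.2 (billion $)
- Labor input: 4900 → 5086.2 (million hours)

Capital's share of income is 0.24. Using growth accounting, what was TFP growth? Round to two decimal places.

GDP growth = (2923.2 − 2800) / 2800 = 4.4%.
Physical capital growth = (3385.2 − 3100) / 3100 = 9.2%.
Labor input growth = (5086.2 − 4900) / 4900 = 3.8%.
Labor's share = 1 − 0.24 = 0.76.
Physical capital: 0.24 × 9.2 = 2.208 pp.
Labor input: 0.76 × 3.8 = 2.888 pp.
TFP growth = 4.4 − 5.096 = -0.696%.

-0.70%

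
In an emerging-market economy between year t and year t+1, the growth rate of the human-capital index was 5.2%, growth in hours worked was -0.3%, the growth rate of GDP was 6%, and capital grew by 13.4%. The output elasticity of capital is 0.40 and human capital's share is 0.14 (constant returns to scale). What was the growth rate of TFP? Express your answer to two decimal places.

Labor's share = 1 − 0.4 − 0.14 = 0.46.
Capital: 0.4 × 13.4 = 5.36 pp.
The human-capital index: 0.14 × 5.2 = 0.728 pp.
Hours worked: 0.46 × (-0.3) = -0.138 pp.
TFP growth = 6 − 5.95 = 0.05%.

0.05%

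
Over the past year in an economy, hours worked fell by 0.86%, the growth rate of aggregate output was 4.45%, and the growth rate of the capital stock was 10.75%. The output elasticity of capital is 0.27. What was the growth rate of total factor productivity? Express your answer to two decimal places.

Labor's share = 1 − 0.27 = 0.73.
The capital stock: 0.27 × 10.75 = 2.9025 pp.
Hours worked: 0.73 × (-0.86) = -0.6278 pp.
TFP growth = 4.45 − 2.2747 = 2.1753%.

Total factor productivity growth was 2.18%.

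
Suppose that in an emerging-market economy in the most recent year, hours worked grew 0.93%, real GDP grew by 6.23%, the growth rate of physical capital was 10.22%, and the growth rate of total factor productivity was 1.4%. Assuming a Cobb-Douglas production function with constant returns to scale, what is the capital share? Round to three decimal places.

gY = gA + α·gK + (1−α)·gL, so gY − gA − gL = α(gK − gL).
6.23 − 1.4 − 0.93 = α × (10.22 − 0.93).
3.9 = 9.29 α, so α = 0.41981.

0.420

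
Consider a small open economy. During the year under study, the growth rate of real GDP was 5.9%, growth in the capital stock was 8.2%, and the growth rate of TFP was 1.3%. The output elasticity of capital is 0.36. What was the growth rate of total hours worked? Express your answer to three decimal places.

Total hours worked grew 2.575%.

Labor's share = 1 − 0.36 = 0.64.
gY = gA + 0.36×8.2 + 0.64×g.
0.64×g = 5.9 − 1.3 − 2.952 = 1.648.
g = 1.648 / 0.64 = 2.575%.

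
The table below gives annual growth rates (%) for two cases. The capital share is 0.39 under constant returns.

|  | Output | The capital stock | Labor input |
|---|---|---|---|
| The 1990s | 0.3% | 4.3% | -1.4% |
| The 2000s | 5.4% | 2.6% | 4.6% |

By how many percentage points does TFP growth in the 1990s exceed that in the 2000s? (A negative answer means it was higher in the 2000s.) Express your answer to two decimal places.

Labor's share = 1 − 0.39 = 0.61.
The 1990s: TFP = 0.3 − 1.677 + 0.854 = -0.523%.
The 2000s: TFP = 5.4 − 1.014 − 2.806 = 1.58%.
Difference = -0.523 − (1.58) = -2.103 pp.

-2.10 percentage points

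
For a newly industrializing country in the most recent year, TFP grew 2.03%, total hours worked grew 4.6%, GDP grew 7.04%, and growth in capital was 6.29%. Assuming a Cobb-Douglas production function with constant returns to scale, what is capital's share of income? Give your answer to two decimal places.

0.24

gY = gA + α·gK + (1−α)·gL, so gY − gA − gL = α(gK − gL).
7.04 − 2.03 − 4.6 = α × (6.29 − 4.6).
0.41 = 1.69 α, so α = 0.2426.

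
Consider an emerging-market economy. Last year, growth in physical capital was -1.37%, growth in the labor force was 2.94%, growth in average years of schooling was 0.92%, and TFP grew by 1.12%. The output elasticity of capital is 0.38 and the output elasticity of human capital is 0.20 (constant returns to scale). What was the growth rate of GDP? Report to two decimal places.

2.02%

Labor's share = 1 − 0.38 − 0.2 = 0.42.
Physical capital: 0.38 × (-1.37) = -0.5206 pp.
Average years of schooling: 0.2 × 0.92 = 0.184 pp.
The labor force: 0.42 × 2.94 = 1.2348 pp.
Output growth = 1.12 + 0.8982 = 2.0182%.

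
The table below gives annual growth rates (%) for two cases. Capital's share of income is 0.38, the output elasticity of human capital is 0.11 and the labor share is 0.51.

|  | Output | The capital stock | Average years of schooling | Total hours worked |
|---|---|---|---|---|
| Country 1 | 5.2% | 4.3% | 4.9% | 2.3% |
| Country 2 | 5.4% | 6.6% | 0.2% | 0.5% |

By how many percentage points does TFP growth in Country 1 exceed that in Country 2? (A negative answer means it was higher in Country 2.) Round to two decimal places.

Labor's share = 1 − 0.38 − 0.11 = 0.51.
Country 1: TFP = 5.2 − 1.634 − 0.539 − 1.173 = 1.854%.
Country 2: TFP = 5.4 − 2.508 − 0.022 − 0.255 = 2.615%.
Difference = 1.854 − (2.615) = -0.761 pp.

-0.76 percentage points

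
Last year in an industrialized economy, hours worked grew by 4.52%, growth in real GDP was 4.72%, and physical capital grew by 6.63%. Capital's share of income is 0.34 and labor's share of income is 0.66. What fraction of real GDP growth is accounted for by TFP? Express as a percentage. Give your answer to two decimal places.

Labor's share = 1 − 0.34 = 0.66.
Physical capital: 0.34 × 6.63 = 2.2542 pp.
Hours worked: 0.66 × 4.52 = 2.9832 pp.
TFP growth = 4.72 − 5.2374 = -0.5174%.
TFP share of growth = -0.5174 / 4.72 × 100 = -10.9619%.

-10.96%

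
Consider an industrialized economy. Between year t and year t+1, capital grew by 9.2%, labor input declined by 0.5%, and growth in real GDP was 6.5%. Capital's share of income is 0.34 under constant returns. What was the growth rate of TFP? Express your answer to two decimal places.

3.70%

Labor's share = 1 − 0.34 = 0.66.
Capital: 0.34 × 9.2 = 3.128 pp.
Labor input: 0.66 × (-0.5) = -0.33 pp.
TFP growth = 6.5 − 2.798 = 3.702%.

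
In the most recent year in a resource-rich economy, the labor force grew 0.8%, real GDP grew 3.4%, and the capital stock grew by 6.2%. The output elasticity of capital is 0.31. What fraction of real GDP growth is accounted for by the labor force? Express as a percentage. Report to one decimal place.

Labor's share = 1 − 0.31 = 0.69.
The labor force contributed 0.69 × 0.8 = 0.552 pp.
Share of growth = 0.552 / 3.4 × 100 = 16.235%.

16.2%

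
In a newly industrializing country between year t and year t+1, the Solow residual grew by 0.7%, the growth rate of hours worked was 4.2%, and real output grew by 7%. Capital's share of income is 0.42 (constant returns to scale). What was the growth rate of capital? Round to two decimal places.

Labor's share = 1 − 0.42 = 0.58.
gY = gA + 0.58×4.2 + 0.42×g.
0.42×g = 7 − 0.7 − 2.436 = 3.864.
g = 3.864 / 0.42 = 9.2%.

9.20%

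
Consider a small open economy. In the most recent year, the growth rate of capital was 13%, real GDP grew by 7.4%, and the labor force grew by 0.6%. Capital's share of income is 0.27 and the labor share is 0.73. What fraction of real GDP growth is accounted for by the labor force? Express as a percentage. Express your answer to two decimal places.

Labor's share = 1 − 0.27 = 0.73.
The labor force contributed 0.73 × 0.6 = 0.438 pp.
Share of growth = 0.438 / 7.4 × 100 = 5.9189%.

5.92%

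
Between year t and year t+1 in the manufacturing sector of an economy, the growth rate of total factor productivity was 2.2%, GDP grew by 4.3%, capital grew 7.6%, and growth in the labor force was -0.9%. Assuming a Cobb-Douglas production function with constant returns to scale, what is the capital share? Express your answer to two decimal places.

gY = gA + α·gK + (1−α)·gL, so gY − gA − gL = α(gK − gL).
4.3 − 2.2 + 0.9 = α × (7.6 − (-0.9)).
3 = 8.5 α, so α = 0.3529.

α = 0.35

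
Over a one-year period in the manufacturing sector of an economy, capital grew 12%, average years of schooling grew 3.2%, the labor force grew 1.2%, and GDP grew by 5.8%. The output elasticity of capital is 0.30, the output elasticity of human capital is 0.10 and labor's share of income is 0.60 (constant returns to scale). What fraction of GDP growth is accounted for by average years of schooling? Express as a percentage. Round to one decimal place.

Average years of schooling contributed 0.1 × 3.2 = 0.32 pp.
Share of growth = 0.32 / 5.8 × 100 = 5.517%.

Average years of schooling accounted for 5.5% of growth.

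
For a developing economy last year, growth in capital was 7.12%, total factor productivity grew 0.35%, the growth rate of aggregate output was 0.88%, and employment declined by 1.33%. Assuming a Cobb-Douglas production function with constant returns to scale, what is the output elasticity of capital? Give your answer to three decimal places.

gY = gA + α·gK + (1−α)·gL, so gY − gA − gL = α(gK − gL).
0.88 − 0.35 + 1.33 = α × (7.12 − (-1.33)).
1.86 = 8.45 α, so α = 0.22012.

The output elasticity of capital is 0.220.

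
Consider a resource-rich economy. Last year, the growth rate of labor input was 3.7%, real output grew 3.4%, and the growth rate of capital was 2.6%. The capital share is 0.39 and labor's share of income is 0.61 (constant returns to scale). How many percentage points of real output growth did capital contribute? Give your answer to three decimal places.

1.014 pp

Contribution = share × growth = 0.39 × 2.6 = 1.014 pp.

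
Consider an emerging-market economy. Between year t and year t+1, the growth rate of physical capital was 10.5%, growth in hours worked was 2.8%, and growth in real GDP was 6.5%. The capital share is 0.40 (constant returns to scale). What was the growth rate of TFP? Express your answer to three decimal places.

Labor's share = 1 − 0.4 = 0.6.
Physical capital: 0.4 × 10.5 = 4.2 pp.
Hours worked: 0.6 × 2.8 = 1.68 pp.
TFP growth = 6.5 − 5.88 = 0.62%.

TFP growth was 0.620%.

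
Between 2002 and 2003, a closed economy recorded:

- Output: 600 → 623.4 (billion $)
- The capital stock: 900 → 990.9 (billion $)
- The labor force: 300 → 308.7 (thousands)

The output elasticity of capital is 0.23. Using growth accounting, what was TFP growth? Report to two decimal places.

Output growth = (623.4 − 600) / 600 = 3.9%.
The capital stock growth = (990.9 − 900) / 900 = 10.1%.
The labor force growth = (308.7 − 300) / 300 = 2.9%.
Labor's share = 1 − 0.23 = 0.77.
The capital stock: 0.23 × 10.1 = 2.323 pp.
The labor force: 0.77 × 2.9 = 2.233 pp.
TFP growth = 3.9 − 4.556 = -0.656%.

-0.66%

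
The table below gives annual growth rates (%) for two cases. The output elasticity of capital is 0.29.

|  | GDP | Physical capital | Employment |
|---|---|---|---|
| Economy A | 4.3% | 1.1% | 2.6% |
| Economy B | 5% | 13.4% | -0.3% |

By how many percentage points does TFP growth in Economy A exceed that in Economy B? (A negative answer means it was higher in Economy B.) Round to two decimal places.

Labor's share = 1 − 0.29 = 0.71.
Economy A: TFP = 4.3 − 0.319 − 1.846 = 2.135%.
Economy B: TFP = 5 − 3.886 + 0.213 = 1.327%.
Difference = 2.135 − (1.327) = 0.808 pp.

0.81 percentage points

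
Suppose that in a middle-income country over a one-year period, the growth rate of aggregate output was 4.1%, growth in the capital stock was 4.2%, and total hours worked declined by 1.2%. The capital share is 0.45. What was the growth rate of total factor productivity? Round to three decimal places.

Labor's share = 1 − 0.45 = 0.55.
The capital stock: 0.45 × 4.2 = 1.89 pp.
Total hours worked: 0.55 × (-1.2) = -0.66 pp.
TFP growth = 4.1 − 1.23 = 2.87%.

2.870%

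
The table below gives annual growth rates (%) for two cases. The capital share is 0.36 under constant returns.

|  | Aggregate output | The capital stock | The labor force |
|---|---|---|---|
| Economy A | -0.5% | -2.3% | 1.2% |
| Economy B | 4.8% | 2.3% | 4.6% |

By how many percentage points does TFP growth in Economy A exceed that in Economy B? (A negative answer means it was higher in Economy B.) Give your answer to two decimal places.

-1.47 percentage points

Labor's share = 1 − 0.36 = 0.64.
Economy A: TFP = -0.5 + 0.828 − 0.768 = -0.44%.
Economy B: TFP = 4.8 − 0.828 − 2.944 = 1.028%.
Difference = -0.44 − (1.028) = -1.468 pp.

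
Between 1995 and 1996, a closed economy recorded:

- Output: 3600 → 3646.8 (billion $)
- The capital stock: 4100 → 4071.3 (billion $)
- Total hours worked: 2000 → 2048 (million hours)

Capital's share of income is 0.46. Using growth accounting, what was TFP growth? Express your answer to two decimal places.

TFP growth was 0.33%.

Output growth = (3646.8 − 3600) / 3600 = 1.3%.
The capital stock growth = (4071.3 − 4100) / 4100 = -0.7%.
Total hours worked growth = (2048 − 2000) / 2000 = 2.4%.
Labor's share = 1 − 0.46 = 0.54.
The capital stock: 0.46 × (-0.7) = -0.322 pp.
Total hours worked: 0.54 × 2.4 = 1.296 pp.
TFP growth = 1.3 − 0.974 = 0.326%.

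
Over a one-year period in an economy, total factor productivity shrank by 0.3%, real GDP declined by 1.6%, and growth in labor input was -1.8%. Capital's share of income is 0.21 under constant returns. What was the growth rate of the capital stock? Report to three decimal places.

0.581%

Labor's share = 1 − 0.21 = 0.79.
gY = gA + 0.79×(-1.8) + 0.21×g.
0.21×g = -1.6 + 0.3 + 1.422 = 0.122.
g = 0.122 / 0.21 = 0.58095%.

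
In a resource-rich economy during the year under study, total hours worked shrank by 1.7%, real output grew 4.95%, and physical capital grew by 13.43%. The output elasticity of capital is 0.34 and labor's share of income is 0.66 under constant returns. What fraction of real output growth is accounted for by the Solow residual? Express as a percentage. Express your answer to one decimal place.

Labor's share = 1 − 0.34 = 0.66.
Physical capital: 0.34 × 13.43 = 4.5662 pp.
Total hours worked: 0.66 × (-1.7) = -1.122 pp.
TFP growth = 4.95 − 3.4442 = 1.5058%.
TFP share of growth = 1.5058 / 4.95 × 100 = 30.42%.

The Solow residual accounted for 30.4% of growth.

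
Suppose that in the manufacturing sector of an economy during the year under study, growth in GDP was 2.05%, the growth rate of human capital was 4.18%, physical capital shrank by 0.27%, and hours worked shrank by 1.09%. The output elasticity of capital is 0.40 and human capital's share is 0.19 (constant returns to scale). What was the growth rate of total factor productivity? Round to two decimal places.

Total factor productivity growth was 1.81%.

Labor's share = 1 − 0.4 − 0.19 = 0.41.
Physical capital: 0.4 × (-0.27) = -0.108 pp.
Human capital: 0.19 × 4.18 = 0.7942 pp.
Hours worked: 0.41 × (-1.09) = -0.4469 pp.
TFP growth = 2.05 − 0.2393 = 1.8107%.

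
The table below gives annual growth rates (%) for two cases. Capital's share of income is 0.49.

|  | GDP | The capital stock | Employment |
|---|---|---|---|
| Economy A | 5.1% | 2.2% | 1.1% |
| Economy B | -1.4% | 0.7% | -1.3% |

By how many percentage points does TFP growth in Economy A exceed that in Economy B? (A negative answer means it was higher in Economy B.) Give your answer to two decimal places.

Labor's share = 1 − 0.49 = 0.51.
Economy A: TFP = 5.1 − 1.078 − 0.561 = 3.461%.
Economy B: TFP = -1.4 − 0.343 + 0.663 = -1.08%.
Difference = 3.461 − (-1.08) = 4.541 pp.

4.54 percentage points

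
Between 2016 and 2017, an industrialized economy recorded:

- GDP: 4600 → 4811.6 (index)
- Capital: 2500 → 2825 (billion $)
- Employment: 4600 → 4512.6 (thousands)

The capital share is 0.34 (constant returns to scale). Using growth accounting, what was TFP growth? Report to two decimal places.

1.43%

GDP growth = (4811.6 − 4600) / 4600 = 4.6%.
Capital growth = (2825 − 2500) / 2500 = 13%.
Employment growth = (4512.6 − 4600) / 4600 = -1.9%.
Labor's share = 1 − 0.34 = 0.66.
Capital: 0.34 × 13 = 4.42 pp.
Employment: 0.66 × (-1.9) = -1.254 pp.
TFP growth = 4.6 − 3.166 = 1.434%.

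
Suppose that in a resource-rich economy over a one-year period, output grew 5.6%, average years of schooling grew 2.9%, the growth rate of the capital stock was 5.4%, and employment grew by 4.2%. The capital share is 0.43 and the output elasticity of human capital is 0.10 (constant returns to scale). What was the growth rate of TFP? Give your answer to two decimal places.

1.01%

Labor's share = 1 − 0.43 − 0.1 = 0.47.
The capital stock: 0.43 × 5.4 = 2.322 pp.
Average years of schooling: 0.1 × 2.9 = 0.29 pp.
Employment: 0.47 × 4.2 = 1.974 pp.
TFP growth = 5.6 − 4.586 = 1.014%.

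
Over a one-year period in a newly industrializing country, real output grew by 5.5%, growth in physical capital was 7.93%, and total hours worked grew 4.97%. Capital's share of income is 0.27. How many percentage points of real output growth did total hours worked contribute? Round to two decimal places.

Labor's share = 1 − 0.27 = 0.73.
Contribution = share × growth = 0.73 × 4.97 = 3.6281 pp.

3.63 percentage points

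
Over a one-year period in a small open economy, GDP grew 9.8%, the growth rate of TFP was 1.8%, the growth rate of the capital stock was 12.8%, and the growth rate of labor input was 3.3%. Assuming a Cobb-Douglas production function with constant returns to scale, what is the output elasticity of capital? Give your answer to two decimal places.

gY = gA + α·gK + (1−α)·gL, so gY − gA − gL = α(gK − gL).
9.8 − 1.8 − 3.3 = α × (12.8 − 3.3).
4.7 = 9.5 α, so α = 0.4947.

0.49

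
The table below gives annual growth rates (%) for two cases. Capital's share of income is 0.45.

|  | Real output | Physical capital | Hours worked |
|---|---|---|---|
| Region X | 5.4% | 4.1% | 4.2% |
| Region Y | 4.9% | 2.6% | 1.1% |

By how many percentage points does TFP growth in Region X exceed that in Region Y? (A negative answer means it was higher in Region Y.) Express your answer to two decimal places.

Labor's share = 1 − 0.45 = 0.55.
Region X: TFP = 5.4 − 1.845 − 2.31 = 1.245%.
Region Y: TFP = 4.9 − 1.17 − 0.605 = 3.125%.
Difference = 1.245 − (3.125) = -1.88 pp.

-1.88 percentage points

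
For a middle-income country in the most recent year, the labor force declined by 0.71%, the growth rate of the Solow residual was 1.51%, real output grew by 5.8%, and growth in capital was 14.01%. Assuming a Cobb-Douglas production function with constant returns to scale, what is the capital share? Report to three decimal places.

gY = gA + α·gK + (1−α)·gL, so gY − gA − gL = α(gK − gL).
5.8 − 1.51 + 0.71 = α × (14.01 − (-0.71)).
5 = 14.72 α, so α = 0.33967.

α = 0.340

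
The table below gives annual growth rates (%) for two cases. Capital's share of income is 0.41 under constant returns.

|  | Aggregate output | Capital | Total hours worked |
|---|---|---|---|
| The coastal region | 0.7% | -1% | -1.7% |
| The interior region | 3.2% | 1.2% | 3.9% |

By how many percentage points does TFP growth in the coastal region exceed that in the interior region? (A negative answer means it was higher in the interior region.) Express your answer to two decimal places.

1.71 percentage points

Labor's share = 1 − 0.41 = 0.59.
The coastal region: TFP = 0.7 + 0.41 + 1.003 = 2.113%.
The interior region: TFP = 3.2 − 0.492 − 2.301 = 0.407%.
Difference = 2.113 − (0.407) = 1.706 pp.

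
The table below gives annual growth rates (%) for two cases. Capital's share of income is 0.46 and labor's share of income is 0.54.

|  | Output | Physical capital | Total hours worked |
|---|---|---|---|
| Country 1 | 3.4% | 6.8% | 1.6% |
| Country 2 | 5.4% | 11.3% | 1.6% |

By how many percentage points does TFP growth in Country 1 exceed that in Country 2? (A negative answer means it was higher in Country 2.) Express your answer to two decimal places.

0.07 percentage points

Labor's share = 1 − 0.46 = 0.54.
Country 1: TFP = 3.4 − 3.128 − 0.864 = -0.592%.
Country 2: TFP = 5.4 − 5.198 − 0.864 = -0.662%.
Difference = -0.592 − (-0.662) = 0.07 pp.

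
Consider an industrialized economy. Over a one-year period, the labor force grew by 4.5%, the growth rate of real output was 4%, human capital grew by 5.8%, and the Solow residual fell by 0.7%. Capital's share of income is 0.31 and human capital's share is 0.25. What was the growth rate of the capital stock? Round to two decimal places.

Labor's share = 1 − 0.31 − 0.25 = 0.44.
gY = gA + 0.25×5.8 + 0.44×4.5 + 0.31×g.
0.31×g = 4 + 0.7 − 3.43 = 1.27.
g = 1.27 / 0.31 = 4.0968%.

The capital stock grew 4.10%.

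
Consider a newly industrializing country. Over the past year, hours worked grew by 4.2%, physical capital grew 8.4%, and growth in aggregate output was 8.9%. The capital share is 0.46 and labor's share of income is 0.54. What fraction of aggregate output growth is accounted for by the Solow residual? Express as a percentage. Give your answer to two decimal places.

Labor's share = 1 − 0.46 = 0.54.
Physical capital: 0.46 × 8.4 = 3.864 pp.
Hours worked: 0.54 × 4.2 = 2.268 pp.
TFP growth = 8.9 − 6.132 = 2.768%.
TFP share of growth = 2.768 / 8.9 × 100 = 31.1011%.

31.10%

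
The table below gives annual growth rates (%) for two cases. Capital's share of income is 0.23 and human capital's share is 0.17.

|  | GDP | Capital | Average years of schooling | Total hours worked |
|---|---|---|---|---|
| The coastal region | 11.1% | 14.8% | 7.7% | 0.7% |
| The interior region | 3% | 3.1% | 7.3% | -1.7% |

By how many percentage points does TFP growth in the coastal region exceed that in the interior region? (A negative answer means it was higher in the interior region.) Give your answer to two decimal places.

Labor's share = 1 − 0.23 − 0.17 = 0.6.
The coastal region: TFP = 11.1 − 3.404 − 1.309 − 0.42 = 5.967%.
The interior region: TFP = 3 − 0.713 − 1.241 + 1.02 = 2.066%.
Difference = 5.967 − (2.066) = 3.901 pp.

3.90 percentage points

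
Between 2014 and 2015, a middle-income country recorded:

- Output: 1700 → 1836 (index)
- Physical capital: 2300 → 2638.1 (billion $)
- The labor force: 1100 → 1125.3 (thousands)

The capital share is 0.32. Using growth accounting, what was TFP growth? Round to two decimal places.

Output growth = (1836 − 1700) / 1700 = 8%.
Physical capital growth = (2638.1 − 2300) / 2300 = 14.7%.
The labor force growth = (1125.3 − 1100) / 1100 = 2.3%.
Labor's share = 1 − 0.32 = 0.68.
Physical capital: 0.32 × 14.7 = 4.704 pp.
The labor force: 0.68 × 2.3 = 1.564 pp.
TFP growth = 8 − 6.268 = 1.732%.

1.73%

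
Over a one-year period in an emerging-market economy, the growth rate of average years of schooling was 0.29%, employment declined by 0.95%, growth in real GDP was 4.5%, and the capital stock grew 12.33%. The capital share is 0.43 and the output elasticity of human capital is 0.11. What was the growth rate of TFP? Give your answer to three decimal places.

Labor's share = 1 − 0.43 − 0.11 = 0.46.
The capital stock: 0.43 × 12.33 = 5.3019 pp.
Average years of schooling: 0.11 × 0.29 = 0.0319 pp.
Employment: 0.46 × (-0.95) = -0.437 pp.
TFP growth = 4.5 − 4.8968 = -0.3968%.

-0.397%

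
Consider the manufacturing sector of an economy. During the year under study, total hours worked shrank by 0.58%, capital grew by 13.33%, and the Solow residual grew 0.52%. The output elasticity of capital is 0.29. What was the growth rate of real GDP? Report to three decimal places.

Labor's share = 1 − 0.29 = 0.71.
Capital: 0.29 × 13.33 = 3.8657 pp.
Total hours worked: 0.71 × (-0.58) = -0.4118 pp.
Output growth = 0.52 + 3.4539 = 3.9739%.

3.974%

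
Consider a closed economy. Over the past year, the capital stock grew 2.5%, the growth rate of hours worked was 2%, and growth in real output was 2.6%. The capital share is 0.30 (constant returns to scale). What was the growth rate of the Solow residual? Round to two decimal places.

The Solow residual grew 0.45%.

Labor's share = 1 − 0.3 = 0.7.
The capital stock: 0.3 × 2.5 = 0.75 pp.
Hours worked: 0.7 × 2 = 1.4 pp.
TFP growth = 2.6 − 2.15 = 0.45%.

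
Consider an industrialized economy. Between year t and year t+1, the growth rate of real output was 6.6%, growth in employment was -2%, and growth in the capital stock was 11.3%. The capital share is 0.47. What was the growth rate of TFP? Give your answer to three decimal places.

Labor's share = 1 − 0.47 = 0.53.
The capital stock: 0.47 × 11.3 = 5.311 pp.
Employment: 0.53 × (-2) = -1.06 pp.
TFP growth = 6.6 − 4.251 = 2.349%.

2.349%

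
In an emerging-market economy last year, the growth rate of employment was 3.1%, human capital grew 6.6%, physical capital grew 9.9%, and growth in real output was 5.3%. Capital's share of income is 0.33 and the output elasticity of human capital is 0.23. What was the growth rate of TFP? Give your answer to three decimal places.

-0.849%

Labor's share = 1 − 0.33 − 0.23 = 0.44.
Physical capital: 0.33 × 9.9 = 3.267 pp.
Human capital: 0.23 × 6.6 = 1.518 pp.
Employment: 0.44 × 3.1 = 1.364 pp.
TFP growth = 5.3 − 6.149 = -0.849%.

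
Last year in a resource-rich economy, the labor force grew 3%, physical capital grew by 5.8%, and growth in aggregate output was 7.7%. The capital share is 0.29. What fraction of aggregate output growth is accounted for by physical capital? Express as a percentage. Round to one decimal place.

Physical capital contributed 0.29 × 5.8 = 1.682 pp.
Share of growth = 1.682 / 7.7 × 100 = 21.844%.

Physical capital accounted for 21.8% of growth.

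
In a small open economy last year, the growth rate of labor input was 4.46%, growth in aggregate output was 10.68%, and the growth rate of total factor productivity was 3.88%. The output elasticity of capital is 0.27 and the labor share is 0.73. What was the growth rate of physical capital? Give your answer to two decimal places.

Physical capital growth was 13.13%.

Labor's share = 1 − 0.27 = 0.73.
gY = gA + 0.73×4.46 + 0.27×g.
0.27×g = 10.68 − 3.88 − 3.2558 = 3.5442.
g = 3.5442 / 0.27 = 13.1267%.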